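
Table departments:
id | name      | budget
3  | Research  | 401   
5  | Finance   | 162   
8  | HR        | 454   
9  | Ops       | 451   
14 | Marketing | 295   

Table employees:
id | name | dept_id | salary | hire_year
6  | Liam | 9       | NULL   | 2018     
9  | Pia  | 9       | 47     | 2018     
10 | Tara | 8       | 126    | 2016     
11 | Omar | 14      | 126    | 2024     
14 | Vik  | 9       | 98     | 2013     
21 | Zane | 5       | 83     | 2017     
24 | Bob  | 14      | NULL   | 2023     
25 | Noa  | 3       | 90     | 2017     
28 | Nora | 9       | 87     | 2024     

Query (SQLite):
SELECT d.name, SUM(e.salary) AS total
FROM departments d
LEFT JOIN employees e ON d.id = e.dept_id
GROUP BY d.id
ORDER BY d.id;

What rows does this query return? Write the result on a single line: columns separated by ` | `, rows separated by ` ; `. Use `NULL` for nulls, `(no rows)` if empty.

LEFT JOIN keeps every departments row; unmatched ones get NULL for employees columns.
Group by departments.id and compute SUM(e.salary). SUM over an all-NULL group is NULL.
  3: ids {25} → SUM(e.salary)=90
  5: ids {21} → SUM(e.salary)=83
  8: ids {10} → SUM(e.salary)=126
  9: ids {6, 9, 14, 28} → SUM(e.salary)=232
  14: ids {11, 24} → SUM(e.salary)=126

Research | 90 ; Finance | 83 ; HR | 126 ; Ops | 232 ; Marketing | 126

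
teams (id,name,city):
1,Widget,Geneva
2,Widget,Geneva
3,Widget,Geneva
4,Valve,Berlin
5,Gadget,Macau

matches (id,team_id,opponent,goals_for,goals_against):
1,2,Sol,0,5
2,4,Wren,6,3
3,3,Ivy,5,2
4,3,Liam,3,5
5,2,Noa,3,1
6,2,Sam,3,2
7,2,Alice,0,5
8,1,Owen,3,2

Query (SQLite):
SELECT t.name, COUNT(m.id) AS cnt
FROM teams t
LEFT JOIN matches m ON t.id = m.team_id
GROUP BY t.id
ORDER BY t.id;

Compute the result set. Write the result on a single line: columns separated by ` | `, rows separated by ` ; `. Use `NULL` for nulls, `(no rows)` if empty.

Widget | 1 ; Widget | 4 ; Widget | 2 ; Valve | 1 ; Gadget | 0

LEFT JOIN keeps every teams row; unmatched ones get NULL for matches columns.
Group by teams.id and compute COUNT(m.id). COUNT(col) of an all-NULL group is 0.
  1: ids {8} → COUNT(m.id)=1
  2: ids {1, 5, 6, 7} → COUNT(m.id)=4
  3: ids {3, 4} → COUNT(m.id)=2
  4: ids {2} → COUNT(m.id)=1
  5: ids {—} → COUNT(m.id)=0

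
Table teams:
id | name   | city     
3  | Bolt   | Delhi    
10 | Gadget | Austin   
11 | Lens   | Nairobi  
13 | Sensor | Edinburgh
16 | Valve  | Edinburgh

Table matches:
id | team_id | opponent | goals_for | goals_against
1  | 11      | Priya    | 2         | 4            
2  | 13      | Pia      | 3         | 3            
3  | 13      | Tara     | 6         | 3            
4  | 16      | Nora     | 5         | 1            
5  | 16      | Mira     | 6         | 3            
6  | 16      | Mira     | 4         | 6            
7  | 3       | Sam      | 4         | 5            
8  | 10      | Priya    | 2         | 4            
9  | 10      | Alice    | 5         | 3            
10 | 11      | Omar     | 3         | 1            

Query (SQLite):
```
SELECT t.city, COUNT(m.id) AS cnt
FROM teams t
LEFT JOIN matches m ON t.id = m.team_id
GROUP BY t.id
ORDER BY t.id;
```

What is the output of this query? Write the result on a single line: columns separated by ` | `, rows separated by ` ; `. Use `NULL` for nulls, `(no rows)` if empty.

LEFT JOIN keeps every teams row; unmatched ones get NULL for matches columns.
Group by teams.id and compute COUNT(m.id). COUNT(col) of an all-NULL group is 0.
  3: ids {7} → COUNT(m.id)=1
  10: ids {8, 9} → COUNT(m.id)=2
  11: ids {1, 10} → COUNT(m.id)=2
  13: ids {2, 3} → COUNT(m.id)=2
  16: ids {4, 5, 6} → COUNT(m.id)=3

Delhi | 1 ; Austin | 2 ; Nairobi | 2 ; Edinburgh | 2 ; Edinburgh | 3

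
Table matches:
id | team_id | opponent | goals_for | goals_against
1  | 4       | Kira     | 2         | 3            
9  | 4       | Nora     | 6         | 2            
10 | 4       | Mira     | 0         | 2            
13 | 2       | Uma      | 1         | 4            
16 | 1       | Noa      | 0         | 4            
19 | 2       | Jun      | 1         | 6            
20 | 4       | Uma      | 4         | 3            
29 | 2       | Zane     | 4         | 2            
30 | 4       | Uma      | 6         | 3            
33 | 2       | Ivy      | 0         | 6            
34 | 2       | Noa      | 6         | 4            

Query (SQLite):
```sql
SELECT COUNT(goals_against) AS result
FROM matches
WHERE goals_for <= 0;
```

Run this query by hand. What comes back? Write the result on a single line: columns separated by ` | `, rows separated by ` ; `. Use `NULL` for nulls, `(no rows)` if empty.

Rows where goals_for <= 0 → goals_against values: [2, 4, 6].
COUNT(goals_against) counts non-NULL values → 3.

3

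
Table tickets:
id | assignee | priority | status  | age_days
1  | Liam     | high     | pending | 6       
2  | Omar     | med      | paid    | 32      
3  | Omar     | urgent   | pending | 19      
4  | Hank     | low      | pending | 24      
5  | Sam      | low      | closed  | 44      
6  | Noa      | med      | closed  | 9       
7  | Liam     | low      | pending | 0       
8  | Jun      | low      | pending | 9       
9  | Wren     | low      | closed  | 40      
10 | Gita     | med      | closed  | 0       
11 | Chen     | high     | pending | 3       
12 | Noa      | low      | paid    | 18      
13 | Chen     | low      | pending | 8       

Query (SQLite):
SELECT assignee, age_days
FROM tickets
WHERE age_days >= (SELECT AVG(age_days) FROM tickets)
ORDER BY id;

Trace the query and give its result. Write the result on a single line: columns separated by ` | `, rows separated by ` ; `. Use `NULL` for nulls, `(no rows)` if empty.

Scalar subquery: AVG(age_days) over all tickets rows = 16.307692 (≈; comparison uses full precision).
Keep rows where age_days >= that value.

Omar | 32 ; Omar | 19 ; Hank | 24 ; Sam | 44 ; Wren | 40 ; Noa | 18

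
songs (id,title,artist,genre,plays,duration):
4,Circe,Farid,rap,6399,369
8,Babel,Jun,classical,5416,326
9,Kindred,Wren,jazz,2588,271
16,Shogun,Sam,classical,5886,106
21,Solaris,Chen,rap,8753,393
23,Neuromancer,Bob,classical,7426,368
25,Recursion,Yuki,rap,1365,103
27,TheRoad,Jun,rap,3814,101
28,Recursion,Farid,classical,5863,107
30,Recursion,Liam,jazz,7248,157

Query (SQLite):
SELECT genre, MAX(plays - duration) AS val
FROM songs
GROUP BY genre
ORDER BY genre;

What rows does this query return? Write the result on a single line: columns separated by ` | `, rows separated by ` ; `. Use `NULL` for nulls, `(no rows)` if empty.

classical | 7058 ; jazz | 7091 ; rap | 8360

For each row compute plays - duration.
Group by genre; take MAX of the expression per group.
  classical: ids {8, 16, 23, 28} → MAX(plays - duration)=7058
  jazz: ids {9, 30} → MAX(plays - duration)=7091
  rap: ids {4, 21, 25, 27} → MAX(plays - duration)=8360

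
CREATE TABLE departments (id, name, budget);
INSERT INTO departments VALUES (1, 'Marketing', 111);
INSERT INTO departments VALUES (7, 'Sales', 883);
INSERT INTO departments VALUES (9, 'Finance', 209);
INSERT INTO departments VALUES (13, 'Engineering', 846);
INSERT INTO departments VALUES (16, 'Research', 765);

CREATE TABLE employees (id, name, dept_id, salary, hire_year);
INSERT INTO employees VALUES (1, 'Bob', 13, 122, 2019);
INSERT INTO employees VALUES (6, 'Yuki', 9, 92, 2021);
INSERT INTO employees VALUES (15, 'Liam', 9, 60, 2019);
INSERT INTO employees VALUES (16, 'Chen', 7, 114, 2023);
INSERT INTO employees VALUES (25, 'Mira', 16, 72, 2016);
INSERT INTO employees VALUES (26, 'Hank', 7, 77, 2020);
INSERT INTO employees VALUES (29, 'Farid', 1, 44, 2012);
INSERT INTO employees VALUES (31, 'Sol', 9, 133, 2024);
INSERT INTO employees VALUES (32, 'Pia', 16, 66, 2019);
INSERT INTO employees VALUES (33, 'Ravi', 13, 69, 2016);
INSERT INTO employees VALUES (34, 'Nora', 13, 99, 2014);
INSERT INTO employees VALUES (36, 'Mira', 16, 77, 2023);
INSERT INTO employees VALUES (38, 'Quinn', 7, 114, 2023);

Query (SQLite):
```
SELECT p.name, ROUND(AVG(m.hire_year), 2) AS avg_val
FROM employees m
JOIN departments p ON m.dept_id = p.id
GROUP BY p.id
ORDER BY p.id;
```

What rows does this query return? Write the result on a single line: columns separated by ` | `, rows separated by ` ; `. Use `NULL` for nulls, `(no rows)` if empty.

Join each employees row to its departments via dept_id.
Group joined rows by departments.id; compute ROUND(AVG(m.hire_year), 2) per group.
  1: ids {29} → ROUND(AVG(m.hire_year), 2)=2012
  7: ids {16, 26, 38} → ROUND(AVG(m.hire_year), 2)=2022
  9: ids {6, 15, 31} → ROUND(AVG(m.hire_year), 2)=2021.33
  13: ids {1, 33, 34} → ROUND(AVG(m.hire_year), 2)=2016.33
  16: ids {25, 32, 36} → ROUND(AVG(m.hire_year), 2)=2019.33

Marketing | 2012 ; Sales | 2022 ; Finance | 2021.33 ; Engineering | 2016.33 ; Research | 2019.33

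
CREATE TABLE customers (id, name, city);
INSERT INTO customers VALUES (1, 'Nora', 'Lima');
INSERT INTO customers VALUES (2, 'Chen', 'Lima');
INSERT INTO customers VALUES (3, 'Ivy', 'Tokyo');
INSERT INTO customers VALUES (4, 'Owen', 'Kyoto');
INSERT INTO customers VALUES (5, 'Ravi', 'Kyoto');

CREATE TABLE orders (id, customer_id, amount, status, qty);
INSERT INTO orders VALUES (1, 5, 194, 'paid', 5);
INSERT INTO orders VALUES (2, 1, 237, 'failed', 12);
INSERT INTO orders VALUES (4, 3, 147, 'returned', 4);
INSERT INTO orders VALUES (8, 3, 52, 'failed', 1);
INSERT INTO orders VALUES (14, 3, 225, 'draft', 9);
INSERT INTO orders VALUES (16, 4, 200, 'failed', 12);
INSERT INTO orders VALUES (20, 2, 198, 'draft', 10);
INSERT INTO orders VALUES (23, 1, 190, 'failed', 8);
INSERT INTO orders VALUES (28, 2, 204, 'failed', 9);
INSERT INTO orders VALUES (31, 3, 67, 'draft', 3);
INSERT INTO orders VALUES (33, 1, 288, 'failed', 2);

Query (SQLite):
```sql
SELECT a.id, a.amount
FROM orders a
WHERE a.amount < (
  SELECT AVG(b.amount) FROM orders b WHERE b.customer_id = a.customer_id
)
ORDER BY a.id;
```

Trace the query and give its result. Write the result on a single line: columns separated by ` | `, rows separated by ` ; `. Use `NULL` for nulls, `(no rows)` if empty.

2 | 237 ; 8 | 52 ; 20 | 198 ; 23 | 190 ; 31 | 67

For each orders row a, compute AVG(amount) over rows sharing a.customer_id.
Keep row a if a.amount < that per-group AVG.
  customer_id=1: AVG(amount) = 238.333333
  customer_id=2: AVG(amount) = 201.0
  customer_id=3: AVG(amount) = 122.75
  customer_id=4: AVG(amount) = 200.0
  customer_id=5: AVG(amount) = 194.0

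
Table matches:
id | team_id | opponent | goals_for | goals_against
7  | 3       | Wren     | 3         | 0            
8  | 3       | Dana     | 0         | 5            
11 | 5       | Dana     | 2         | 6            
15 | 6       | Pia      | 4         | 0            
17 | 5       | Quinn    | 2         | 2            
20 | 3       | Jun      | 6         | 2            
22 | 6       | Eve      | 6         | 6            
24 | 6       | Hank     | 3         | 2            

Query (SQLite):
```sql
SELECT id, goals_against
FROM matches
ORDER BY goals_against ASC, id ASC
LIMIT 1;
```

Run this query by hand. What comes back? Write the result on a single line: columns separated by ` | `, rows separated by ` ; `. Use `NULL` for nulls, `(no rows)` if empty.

Sort by goals_against asc, tiebreak id asc: (0, id=7), (0, id=15), (2, id=17), (2, id=20) …. Take first 1.

7 | 0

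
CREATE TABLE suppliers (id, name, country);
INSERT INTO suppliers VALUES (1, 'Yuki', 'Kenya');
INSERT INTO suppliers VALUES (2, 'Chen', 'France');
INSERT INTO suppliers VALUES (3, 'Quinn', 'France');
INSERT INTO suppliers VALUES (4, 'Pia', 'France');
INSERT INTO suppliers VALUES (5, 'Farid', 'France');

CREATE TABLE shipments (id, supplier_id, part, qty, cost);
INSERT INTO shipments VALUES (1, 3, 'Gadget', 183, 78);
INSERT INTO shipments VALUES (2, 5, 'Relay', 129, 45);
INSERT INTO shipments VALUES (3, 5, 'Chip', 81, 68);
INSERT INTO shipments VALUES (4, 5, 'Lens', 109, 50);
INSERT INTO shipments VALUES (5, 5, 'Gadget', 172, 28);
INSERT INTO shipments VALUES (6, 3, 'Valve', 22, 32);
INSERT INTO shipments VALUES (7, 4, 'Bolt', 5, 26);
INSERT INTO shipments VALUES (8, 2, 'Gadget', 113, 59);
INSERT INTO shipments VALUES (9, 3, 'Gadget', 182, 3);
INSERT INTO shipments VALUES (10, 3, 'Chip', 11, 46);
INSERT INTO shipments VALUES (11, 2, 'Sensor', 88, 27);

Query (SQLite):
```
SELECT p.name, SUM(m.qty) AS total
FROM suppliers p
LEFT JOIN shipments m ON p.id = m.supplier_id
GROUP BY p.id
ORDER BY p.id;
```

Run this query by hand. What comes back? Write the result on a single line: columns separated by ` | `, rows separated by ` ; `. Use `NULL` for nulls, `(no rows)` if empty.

Yuki | NULL ; Chen | 201 ; Quinn | 398 ; Pia | 5 ; Farid | 491

LEFT JOIN keeps every suppliers row; unmatched ones get NULL for shipments columns.
Group by suppliers.id and compute SUM(m.qty). SUM over an all-NULL group is NULL.
  1: ids {—} → SUM(m.qty)=NULL
  2: ids {8, 11} → SUM(m.qty)=201
  3: ids {1, 6, 9, 10} → SUM(m.qty)=398
  4: ids {7} → SUM(m.qty)=5
  5: ids {2, 3, 4, 5} → SUM(m.qty)=491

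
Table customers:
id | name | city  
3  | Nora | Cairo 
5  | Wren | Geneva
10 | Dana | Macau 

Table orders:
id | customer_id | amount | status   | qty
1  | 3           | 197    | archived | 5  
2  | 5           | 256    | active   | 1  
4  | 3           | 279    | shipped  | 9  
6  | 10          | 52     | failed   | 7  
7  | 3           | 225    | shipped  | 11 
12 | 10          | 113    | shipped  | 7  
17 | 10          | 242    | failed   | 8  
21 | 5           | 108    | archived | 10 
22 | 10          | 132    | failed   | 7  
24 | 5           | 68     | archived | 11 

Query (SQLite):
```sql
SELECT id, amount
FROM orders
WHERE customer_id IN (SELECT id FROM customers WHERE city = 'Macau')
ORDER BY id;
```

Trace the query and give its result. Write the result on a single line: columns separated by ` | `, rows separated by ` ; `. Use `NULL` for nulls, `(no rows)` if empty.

6 | 52 ; 12 | 113 ; 17 | 242 ; 22 | 132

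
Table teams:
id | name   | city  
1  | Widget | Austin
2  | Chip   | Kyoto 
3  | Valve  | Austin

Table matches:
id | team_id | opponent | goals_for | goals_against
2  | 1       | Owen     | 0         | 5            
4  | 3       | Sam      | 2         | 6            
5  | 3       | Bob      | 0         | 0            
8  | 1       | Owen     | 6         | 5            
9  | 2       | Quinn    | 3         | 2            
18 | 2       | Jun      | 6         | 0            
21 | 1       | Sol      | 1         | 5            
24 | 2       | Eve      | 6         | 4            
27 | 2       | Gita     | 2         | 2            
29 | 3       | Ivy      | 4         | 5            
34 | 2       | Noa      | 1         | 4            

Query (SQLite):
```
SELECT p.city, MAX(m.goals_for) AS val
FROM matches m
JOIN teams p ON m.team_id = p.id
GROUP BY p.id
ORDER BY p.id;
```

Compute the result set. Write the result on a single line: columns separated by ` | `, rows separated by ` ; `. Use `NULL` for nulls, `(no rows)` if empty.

Join each matches row to its teams via team_id.
Group joined rows by teams.id; compute MAX(m.goals_for) per group.
  1: ids {2, 8, 21} → MAX(m.goals_for)=6
  2: ids {9, 18, 24, 27, 34} → MAX(m.goals_for)=6
  3: ids {4, 5, 29} → MAX(m.goals_for)=4

Austin | 6 ; Kyoto | 6 ; Austin | 4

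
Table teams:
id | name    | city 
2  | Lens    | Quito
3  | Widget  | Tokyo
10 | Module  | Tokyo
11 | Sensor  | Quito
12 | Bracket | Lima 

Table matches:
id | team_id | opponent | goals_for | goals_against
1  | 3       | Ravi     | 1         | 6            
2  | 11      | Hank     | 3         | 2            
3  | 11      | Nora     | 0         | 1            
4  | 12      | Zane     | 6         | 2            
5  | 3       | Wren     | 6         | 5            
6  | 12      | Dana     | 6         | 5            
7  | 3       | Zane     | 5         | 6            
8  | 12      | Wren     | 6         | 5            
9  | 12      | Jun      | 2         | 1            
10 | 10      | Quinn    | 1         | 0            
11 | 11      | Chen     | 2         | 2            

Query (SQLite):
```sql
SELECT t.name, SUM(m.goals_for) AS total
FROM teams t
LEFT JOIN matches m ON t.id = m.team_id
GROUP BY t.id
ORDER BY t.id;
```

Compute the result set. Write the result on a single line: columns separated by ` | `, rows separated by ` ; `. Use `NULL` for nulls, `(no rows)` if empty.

Lens | NULL ; Widget | 12 ; Module | 1 ; Sensor | 5 ; Bracket | 20

LEFT JOIN keeps every teams row; unmatched ones get NULL for matches columns.
Group by teams.id and compute SUM(m.goals_for). SUM over an all-NULL group is NULL.
  2: ids {—} → SUM(m.goals_for)=NULL
  3: ids {1, 5, 7} → SUM(m.goals_for)=12
  10: ids {10} → SUM(m.goals_for)=1
  11: ids {2, 3, 11} → SUM(m.goals_for)=5
  12: ids {4, 6, 8, 9} → SUM(m.goals_for)=20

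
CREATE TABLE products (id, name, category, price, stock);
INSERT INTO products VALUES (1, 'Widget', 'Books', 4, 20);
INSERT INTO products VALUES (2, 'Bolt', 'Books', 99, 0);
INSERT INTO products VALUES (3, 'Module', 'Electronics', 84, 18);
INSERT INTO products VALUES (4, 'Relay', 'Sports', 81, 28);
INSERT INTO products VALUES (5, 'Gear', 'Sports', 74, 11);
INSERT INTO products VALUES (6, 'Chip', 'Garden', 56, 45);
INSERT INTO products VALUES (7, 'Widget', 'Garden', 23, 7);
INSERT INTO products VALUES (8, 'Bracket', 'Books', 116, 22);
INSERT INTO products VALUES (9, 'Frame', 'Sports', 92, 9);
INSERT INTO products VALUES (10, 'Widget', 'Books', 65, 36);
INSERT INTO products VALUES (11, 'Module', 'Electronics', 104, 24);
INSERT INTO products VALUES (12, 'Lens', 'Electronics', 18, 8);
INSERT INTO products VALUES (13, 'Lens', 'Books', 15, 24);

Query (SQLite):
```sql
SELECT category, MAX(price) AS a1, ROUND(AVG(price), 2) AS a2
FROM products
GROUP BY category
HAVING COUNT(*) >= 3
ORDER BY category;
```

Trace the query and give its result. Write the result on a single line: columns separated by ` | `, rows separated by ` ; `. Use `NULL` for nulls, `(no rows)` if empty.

Group products by category.
Per group compute: MAX(price), ROUND(AVG(price), 2).
HAVING: drop groups with fewer than 3 rows.
  Books: ids {1, 2, 8, 10, 13} → MAX(price)=116, ROUND(AVG(price), 2)=59.8
  Electronics: ids {3, 11, 12} → MAX(price)=104, ROUND(AVG(price), 2)=68.67
  Garden: ids {6, 7} → MAX(price)=56, ROUND(AVG(price), 2)=39.5
  Sports: ids {4, 5, 9} → MAX(price)=92, ROUND(AVG(price), 2)=82.33

Books | 116 | 59.8 ; Electronics | 104 | 68.67 ; Sports | 92 | 82.33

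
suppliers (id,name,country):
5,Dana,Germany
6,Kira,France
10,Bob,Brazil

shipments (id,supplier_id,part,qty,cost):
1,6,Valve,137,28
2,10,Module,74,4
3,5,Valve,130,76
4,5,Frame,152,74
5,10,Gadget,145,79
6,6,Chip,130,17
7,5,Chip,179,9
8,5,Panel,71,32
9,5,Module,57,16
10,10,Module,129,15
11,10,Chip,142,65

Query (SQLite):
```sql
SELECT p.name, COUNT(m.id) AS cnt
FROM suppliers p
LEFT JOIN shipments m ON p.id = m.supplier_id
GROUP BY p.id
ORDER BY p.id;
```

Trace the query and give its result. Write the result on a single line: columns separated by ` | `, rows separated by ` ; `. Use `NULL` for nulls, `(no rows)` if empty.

Dana | 5 ; Kira | 2 ; Bob | 4

LEFT JOIN keeps every suppliers row; unmatched ones get NULL for shipments columns.
Group by suppliers.id and compute COUNT(m.id). COUNT(col) of an all-NULL group is 0.
  5: ids {3, 4, 7, 8, 9} → COUNT(m.id)=5
  6: ids {1, 6} → COUNT(m.id)=2
  10: ids {2, 5, 10, 11} → COUNT(m.id)=4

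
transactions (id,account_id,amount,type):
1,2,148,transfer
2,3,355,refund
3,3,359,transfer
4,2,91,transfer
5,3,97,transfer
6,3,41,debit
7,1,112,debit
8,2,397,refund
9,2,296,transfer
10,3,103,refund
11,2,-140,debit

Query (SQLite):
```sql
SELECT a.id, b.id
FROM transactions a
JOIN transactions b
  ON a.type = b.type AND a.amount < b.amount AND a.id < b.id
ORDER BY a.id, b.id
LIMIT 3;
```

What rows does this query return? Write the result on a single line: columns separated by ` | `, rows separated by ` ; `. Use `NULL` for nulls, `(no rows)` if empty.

1 | 3 ; 1 | 9 ; 2 | 8

Pairs (a,b) with same type, a.amount < b.amount, a.id < b.id.
type groups: debit:{6,7,11} refund:{2,8,10} transfer:{1,3,4,5,9}
Ordered by (a.id, b.id); first 3.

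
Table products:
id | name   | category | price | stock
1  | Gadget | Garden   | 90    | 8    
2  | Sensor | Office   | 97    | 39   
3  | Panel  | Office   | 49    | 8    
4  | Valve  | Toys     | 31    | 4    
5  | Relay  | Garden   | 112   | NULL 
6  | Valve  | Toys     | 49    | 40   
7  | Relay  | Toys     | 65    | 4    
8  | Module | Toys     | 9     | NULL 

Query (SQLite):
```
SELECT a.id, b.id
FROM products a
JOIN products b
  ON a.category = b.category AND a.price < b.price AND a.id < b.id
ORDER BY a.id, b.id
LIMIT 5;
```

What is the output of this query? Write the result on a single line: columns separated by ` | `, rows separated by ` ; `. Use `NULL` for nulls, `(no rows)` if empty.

Pairs (a,b) with same category, a.price < b.price, a.id < b.id.
category groups: Garden:{1,5} Office:{2,3} Toys:{4,6,7,8}
Ordered by (a.id, b.id); first 5.

1 | 5 ; 4 | 6 ; 4 | 7 ; 6 | 7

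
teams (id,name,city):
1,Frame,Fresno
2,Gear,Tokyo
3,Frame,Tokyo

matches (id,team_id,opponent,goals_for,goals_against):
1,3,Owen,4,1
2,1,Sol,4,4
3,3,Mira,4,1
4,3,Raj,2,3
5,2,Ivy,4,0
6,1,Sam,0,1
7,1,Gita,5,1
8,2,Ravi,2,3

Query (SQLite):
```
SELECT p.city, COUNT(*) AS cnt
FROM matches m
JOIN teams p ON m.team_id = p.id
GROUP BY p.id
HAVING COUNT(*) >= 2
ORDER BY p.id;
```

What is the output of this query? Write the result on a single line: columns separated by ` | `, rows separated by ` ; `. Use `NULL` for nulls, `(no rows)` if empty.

Join each matches row to its teams via team_id.
Group joined rows by teams.id; compute COUNT(*) per group.
HAVING: keep groups with count ≥ 2.
  1: ids {2, 6, 7} → COUNT(*)=3
  2: ids {5, 8} → COUNT(*)=2
  3: ids {1, 3, 4} → COUNT(*)=3

Fresno | 3 ; Tokyo | 2 ; Tokyo | 3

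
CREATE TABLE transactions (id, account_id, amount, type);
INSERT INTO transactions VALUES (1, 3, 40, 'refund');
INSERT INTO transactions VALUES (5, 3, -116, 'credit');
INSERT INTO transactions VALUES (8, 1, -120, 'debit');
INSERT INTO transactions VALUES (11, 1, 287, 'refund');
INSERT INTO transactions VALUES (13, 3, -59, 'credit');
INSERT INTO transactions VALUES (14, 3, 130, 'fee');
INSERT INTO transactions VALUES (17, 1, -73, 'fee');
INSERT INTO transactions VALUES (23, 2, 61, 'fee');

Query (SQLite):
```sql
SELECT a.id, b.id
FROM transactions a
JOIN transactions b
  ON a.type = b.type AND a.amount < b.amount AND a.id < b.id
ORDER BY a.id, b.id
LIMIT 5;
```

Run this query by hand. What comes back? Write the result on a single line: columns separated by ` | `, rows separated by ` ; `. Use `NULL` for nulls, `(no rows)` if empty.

Pairs (a,b) with same type, a.amount < b.amount, a.id < b.id.
type groups: credit:{5,13} debit:{8} fee:{14,17,23} refund:{1,11}
Ordered by (a.id, b.id); first 5.

1 | 11 ; 5 | 13 ; 17 | 23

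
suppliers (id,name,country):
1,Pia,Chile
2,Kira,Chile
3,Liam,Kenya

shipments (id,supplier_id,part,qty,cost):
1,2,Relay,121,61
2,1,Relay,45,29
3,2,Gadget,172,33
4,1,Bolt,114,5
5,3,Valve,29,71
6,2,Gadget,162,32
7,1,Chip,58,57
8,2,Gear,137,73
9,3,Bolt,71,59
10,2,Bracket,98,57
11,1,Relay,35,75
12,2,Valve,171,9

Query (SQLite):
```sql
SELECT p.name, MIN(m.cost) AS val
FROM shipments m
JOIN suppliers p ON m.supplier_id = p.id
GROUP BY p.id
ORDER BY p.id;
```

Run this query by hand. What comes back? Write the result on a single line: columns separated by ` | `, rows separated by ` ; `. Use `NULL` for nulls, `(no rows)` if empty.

Pia | 5 ; Kira | 9 ; Liam | 59

Join each shipments row to its suppliers via supplier_id.
Group joined rows by suppliers.id; compute MIN(m.cost) per group.
  1: ids {2, 4, 7, 11} → MIN(m.cost)=5
  2: ids {1, 3, 6, 8, 10, 12} → MIN(m.cost)=9
  3: ids {5, 9} → MIN(m.cost)=59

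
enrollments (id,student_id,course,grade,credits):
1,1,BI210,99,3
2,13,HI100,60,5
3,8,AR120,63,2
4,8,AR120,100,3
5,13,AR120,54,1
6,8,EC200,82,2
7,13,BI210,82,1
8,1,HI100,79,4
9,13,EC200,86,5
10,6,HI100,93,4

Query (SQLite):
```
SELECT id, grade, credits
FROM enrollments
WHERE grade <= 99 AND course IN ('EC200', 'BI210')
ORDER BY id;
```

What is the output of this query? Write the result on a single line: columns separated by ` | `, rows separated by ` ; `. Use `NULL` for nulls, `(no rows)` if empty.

grade <= 99: ids {1, 2, 3, 5, 6, 7, 8, 9, 10}
course IN ('EC200', 'BI210'): ids {1, 6, 7, 9}
Combine with AND.

1 | 99 | 3 ; 6 | 82 | 2 ; 7 | 82 | 1 ; 9 | 86 | 5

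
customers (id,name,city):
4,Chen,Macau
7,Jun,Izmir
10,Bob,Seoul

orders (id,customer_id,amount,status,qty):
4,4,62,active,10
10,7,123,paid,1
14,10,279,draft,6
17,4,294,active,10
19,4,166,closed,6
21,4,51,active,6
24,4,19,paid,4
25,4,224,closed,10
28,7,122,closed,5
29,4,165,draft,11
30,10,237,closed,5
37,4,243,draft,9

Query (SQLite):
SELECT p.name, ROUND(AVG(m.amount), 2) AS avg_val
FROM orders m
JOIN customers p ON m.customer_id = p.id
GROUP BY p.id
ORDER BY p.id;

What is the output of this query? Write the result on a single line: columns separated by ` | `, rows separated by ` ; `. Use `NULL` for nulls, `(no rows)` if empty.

Chen | 153 ; Jun | 122.5 ; Bob | 258

Join each orders row to its customers via customer_id.
Group joined rows by customers.id; compute ROUND(AVG(m.amount), 2) per group.
  4: ids {4, 17, 19, 21, 24, 25, 29, 37} → ROUND(AVG(m.amount), 2)=153
  7: ids {10, 28} → ROUND(AVG(m.amount), 2)=122.5
  10: ids {14, 30} → ROUND(AVG(m.amount), 2)=258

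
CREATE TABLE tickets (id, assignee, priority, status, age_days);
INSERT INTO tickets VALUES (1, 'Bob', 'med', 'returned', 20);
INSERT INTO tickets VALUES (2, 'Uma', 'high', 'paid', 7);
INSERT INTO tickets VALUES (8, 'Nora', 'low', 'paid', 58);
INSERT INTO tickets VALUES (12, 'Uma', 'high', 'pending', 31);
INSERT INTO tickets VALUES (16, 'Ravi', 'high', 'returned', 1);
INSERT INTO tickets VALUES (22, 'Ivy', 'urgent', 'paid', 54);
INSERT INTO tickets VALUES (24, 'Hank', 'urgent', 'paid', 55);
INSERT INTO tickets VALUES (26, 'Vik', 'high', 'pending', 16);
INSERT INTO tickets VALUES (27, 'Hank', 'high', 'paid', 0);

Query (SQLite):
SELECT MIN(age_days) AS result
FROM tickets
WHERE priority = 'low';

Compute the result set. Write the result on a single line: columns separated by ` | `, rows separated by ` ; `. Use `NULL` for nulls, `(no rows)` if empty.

58

Rows where priority='low' → age_days values: [58].
MIN of non-NULL values = 58.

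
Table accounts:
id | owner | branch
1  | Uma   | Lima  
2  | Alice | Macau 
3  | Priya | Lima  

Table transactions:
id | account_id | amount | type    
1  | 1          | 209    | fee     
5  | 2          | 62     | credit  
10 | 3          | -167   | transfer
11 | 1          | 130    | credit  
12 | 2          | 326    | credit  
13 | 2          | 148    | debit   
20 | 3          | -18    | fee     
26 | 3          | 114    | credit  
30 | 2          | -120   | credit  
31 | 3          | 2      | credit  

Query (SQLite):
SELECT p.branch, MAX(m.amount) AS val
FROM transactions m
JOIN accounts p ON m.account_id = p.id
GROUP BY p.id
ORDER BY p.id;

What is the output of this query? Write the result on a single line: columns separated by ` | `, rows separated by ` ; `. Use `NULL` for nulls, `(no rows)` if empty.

Join each transactions row to its accounts via account_id.
Group joined rows by accounts.id; compute MAX(m.amount) per group.
  1: ids {1, 11} → MAX(m.amount)=209
  2: ids {5, 12, 13, 30} → MAX(m.amount)=326
  3: ids {10, 20, 26, 31} → MAX(m.amount)=114

Lima | 209 ; Macau | 326 ; Lima | 114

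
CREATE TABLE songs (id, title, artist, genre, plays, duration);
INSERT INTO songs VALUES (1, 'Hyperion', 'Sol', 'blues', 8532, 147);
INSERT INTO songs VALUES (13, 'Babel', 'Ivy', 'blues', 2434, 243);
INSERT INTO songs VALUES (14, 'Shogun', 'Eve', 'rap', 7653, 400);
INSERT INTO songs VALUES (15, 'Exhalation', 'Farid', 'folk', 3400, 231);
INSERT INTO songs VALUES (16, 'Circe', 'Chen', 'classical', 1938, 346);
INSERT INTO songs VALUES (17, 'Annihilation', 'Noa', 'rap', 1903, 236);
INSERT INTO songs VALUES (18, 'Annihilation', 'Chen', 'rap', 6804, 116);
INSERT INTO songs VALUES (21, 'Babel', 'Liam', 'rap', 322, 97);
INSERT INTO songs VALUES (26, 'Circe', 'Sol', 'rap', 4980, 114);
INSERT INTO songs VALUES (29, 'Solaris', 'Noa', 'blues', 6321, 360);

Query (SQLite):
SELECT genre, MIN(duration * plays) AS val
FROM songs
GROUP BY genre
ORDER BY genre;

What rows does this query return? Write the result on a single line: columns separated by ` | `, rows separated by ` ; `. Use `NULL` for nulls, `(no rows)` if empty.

For each row compute duration * plays.
Group by genre; take MIN of the expression per group.
  blues: ids {1, 13, 29} → MIN(duration * plays)=591462
  classical: ids {16} → MIN(duration * plays)=670548
  folk: ids {15} → MIN(duration * plays)=785400
  rap: ids {14, 17, 18, 21, 26} → MIN(duration * plays)=31234

blues | 591462 ; classical | 670548 ; folk | 785400 ; rap | 31234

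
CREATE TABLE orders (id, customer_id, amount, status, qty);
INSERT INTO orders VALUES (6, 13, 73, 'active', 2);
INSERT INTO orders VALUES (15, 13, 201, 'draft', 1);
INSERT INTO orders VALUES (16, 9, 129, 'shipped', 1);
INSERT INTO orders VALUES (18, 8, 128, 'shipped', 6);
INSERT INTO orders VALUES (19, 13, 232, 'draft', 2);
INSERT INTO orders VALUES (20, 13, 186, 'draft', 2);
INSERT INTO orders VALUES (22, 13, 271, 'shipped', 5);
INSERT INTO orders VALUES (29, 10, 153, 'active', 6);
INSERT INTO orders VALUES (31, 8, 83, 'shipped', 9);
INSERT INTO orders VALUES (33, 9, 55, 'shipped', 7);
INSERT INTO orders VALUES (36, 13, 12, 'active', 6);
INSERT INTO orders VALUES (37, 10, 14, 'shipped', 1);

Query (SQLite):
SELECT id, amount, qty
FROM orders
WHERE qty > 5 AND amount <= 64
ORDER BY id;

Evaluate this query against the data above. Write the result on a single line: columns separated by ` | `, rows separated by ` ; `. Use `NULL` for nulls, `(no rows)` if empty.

33 | 55 | 7 ; 36 | 12 | 6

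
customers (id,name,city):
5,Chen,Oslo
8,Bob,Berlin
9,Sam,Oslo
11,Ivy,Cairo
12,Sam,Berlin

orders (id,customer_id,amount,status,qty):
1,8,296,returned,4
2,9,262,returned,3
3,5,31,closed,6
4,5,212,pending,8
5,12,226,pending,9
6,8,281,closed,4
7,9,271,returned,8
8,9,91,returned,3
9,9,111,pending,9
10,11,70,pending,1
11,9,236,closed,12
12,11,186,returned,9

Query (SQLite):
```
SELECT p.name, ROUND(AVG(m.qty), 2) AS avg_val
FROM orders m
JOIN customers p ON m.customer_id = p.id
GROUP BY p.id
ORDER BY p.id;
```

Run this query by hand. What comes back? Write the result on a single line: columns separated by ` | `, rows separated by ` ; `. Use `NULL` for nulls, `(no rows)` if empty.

Chen | 7 ; Bob | 4 ; Sam | 7 ; Ivy | 5 ; Sam | 9

Join each orders row to its customers via customer_id.
Group joined rows by customers.id; compute ROUND(AVG(m.qty), 2) per group.
  5: ids {3, 4} → ROUND(AVG(m.qty), 2)=7
  8: ids {1, 6} → ROUND(AVG(m.qty), 2)=4
  9: ids {2, 7, 8, 9, 11} → ROUND(AVG(m.qty), 2)=7
  11: ids {10, 12} → ROUND(AVG(m.qty), 2)=5
  12: ids {5} → ROUND(AVG(m.qty), 2)=9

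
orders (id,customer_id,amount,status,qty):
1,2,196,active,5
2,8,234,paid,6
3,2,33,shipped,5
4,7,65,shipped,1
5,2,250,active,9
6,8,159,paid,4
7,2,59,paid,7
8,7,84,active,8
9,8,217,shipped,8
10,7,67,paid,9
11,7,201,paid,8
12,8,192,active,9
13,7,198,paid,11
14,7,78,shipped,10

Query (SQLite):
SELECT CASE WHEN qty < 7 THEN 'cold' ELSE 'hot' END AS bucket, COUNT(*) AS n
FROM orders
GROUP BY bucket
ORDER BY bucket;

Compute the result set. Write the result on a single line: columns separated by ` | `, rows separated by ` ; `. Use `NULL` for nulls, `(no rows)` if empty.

cold | 5 ; hot | 9

Bucket rows by qty < 7 → 'cold' else 'hot'; count each bucket.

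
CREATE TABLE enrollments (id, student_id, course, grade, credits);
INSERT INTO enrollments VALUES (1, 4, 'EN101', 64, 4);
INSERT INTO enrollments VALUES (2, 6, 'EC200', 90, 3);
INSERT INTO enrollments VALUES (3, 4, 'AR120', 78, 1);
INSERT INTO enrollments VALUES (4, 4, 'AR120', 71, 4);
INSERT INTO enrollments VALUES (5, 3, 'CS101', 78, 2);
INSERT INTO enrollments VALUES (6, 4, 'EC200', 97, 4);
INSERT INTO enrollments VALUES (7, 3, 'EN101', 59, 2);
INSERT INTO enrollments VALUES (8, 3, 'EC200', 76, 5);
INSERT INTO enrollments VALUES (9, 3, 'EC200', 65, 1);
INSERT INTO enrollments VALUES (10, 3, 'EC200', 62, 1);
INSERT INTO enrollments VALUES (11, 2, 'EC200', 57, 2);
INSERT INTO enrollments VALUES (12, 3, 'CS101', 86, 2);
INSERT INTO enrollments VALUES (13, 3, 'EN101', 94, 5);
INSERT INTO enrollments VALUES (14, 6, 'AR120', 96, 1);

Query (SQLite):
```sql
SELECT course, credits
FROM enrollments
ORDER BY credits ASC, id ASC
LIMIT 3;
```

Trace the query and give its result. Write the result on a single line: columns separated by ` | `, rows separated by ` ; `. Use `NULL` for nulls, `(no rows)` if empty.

AR120 | 1 ; EC200 | 1 ; EC200 | 1

Sort by credits asc, tiebreak id asc: (1, id=3), (1, id=9), (1, id=10), (1, id=14), (2, id=5), (2, id=7) …. Take first 3.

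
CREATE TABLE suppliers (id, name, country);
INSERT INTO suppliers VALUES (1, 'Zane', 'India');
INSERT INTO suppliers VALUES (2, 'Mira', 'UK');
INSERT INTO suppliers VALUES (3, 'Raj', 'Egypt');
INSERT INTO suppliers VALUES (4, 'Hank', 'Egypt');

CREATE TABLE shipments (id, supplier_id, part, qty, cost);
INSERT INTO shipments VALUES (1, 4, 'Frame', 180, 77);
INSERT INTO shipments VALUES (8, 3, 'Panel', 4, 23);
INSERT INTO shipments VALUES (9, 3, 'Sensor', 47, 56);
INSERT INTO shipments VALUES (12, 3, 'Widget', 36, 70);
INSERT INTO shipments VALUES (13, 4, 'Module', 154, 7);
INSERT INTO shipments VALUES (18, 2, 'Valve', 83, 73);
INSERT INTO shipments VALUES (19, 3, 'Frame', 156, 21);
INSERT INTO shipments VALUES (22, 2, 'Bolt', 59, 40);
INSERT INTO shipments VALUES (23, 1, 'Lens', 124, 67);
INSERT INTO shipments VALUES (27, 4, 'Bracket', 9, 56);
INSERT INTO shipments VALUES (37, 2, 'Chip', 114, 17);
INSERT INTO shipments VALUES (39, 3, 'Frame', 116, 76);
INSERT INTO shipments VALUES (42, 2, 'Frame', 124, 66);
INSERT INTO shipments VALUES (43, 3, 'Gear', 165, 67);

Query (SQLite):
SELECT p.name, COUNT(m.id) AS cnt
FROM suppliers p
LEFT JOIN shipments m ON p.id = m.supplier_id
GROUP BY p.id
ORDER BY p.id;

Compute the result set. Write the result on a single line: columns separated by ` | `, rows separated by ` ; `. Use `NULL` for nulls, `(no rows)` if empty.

LEFT JOIN keeps every suppliers row; unmatched ones get NULL for shipments columns.
Group by suppliers.id and compute COUNT(m.id). COUNT(col) of an all-NULL group is 0.
  1: ids {23} → COUNT(m.id)=1
  2: ids {18, 22, 37, 42} → COUNT(m.id)=4
  3: ids {8, 9, 12, 19, 39, 43} → COUNT(m.id)=6
  4: ids {1, 13, 27} → COUNT(m.id)=3

Zane | 1 ; Mira | 4 ; Raj | 6 ; Hank | 3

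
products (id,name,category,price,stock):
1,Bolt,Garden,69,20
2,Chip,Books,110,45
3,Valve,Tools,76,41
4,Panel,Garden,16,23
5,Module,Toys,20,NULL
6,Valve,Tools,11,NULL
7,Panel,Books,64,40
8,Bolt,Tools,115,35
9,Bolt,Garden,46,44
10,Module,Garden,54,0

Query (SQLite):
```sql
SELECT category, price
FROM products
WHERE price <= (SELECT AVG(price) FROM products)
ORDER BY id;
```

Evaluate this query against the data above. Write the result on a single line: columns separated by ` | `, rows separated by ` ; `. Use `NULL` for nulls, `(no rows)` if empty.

Garden | 16 ; Toys | 20 ; Tools | 11 ; Garden | 46 ; Garden | 54

Scalar subquery: AVG(price) over all products rows = 58.1.
Keep rows where price <= that value.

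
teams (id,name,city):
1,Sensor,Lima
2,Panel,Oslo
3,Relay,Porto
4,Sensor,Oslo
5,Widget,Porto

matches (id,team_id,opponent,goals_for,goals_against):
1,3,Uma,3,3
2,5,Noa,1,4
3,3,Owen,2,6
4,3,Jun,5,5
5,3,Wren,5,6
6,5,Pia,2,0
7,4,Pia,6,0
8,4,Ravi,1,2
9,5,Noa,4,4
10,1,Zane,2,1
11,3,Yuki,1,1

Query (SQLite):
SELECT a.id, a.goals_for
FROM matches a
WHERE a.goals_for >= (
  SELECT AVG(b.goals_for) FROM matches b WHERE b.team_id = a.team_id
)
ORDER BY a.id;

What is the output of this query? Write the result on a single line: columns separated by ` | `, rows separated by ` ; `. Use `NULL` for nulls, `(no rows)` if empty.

4 | 5 ; 5 | 5 ; 7 | 6 ; 9 | 4 ; 10 | 2

For each matches row a, compute AVG(goals_for) over rows sharing a.team_id.
Keep row a if a.goals_for >= that per-group AVG.
  team_id=1: AVG(goals_for) = 2.0
  team_id=3: AVG(goals_for) = 3.2
  team_id=4: AVG(goals_for) = 3.5
  team_id=5: AVG(goals_for) = 2.333333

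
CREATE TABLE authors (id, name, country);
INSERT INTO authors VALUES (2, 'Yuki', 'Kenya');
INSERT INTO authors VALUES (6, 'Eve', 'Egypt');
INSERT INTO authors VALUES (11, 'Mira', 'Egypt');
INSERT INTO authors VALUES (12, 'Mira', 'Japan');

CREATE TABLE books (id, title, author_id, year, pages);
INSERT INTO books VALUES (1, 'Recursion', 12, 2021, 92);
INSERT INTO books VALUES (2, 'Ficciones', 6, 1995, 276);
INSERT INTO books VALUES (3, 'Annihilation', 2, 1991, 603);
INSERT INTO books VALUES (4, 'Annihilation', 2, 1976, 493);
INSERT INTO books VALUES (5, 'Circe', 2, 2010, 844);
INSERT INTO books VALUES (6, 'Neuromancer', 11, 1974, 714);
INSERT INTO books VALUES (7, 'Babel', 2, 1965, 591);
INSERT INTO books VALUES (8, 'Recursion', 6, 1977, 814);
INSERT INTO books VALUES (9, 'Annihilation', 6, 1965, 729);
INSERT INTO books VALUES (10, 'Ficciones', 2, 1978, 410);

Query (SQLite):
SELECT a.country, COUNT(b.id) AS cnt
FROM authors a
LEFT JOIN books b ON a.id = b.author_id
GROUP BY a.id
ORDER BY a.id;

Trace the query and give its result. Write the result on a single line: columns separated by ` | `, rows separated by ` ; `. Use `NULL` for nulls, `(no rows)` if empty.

Kenya | 5 ; Egypt | 3 ; Egypt | 1 ; Japan | 1

LEFT JOIN keeps every authors row; unmatched ones get NULL for books columns.
Group by authors.id and compute COUNT(b.id). COUNT(col) of an all-NULL group is 0.
  2: ids {3, 4, 5, 7, 10} → COUNT(b.id)=5
  6: ids {2, 8, 9} → COUNT(b.id)=3
  11: ids {6} → COUNT(b.id)=1
  12: ids {1} → COUNT(b.id)=1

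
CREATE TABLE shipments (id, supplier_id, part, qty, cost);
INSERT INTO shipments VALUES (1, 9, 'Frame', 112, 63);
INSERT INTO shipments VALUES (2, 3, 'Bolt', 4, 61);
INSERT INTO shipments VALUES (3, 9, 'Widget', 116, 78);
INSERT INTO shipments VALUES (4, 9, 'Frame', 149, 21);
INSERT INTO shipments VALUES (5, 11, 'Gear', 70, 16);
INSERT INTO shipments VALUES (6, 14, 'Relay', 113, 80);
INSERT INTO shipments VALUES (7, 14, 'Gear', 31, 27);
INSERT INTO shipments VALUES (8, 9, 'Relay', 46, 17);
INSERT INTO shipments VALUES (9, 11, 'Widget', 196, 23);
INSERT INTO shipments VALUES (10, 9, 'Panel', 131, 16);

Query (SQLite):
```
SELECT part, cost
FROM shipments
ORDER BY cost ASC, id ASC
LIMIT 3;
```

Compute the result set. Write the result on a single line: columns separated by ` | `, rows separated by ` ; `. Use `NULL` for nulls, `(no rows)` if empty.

Gear | 16 ; Panel | 16 ; Relay | 17

Sort by cost asc, tiebreak id asc: (16, id=5), (16, id=10), (17, id=8), (21, id=4), (23, id=9), (27, id=7) …. Take first 3.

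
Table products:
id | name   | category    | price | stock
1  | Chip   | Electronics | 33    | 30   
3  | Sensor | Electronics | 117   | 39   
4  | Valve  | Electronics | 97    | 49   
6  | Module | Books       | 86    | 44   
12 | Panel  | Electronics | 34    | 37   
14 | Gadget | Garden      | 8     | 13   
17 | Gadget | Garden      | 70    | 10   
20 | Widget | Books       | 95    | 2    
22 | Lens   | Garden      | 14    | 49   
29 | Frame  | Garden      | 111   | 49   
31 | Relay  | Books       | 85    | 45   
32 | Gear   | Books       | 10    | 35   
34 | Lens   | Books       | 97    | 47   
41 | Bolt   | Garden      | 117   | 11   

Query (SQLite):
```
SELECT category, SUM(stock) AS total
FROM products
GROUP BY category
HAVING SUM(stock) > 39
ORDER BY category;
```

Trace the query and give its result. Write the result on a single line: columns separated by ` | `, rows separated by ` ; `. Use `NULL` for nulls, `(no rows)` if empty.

Books | 173 ; Electronics | 155 ; Garden | 132

Partition products by category; compute SUM(stock) within each group.
HAVING: keep groups where SUM(stock) > 39.
  Books: ids {6, 20, 31, 32, 34} → SUM(stock)=173
  Electronics: ids {1, 3, 4, 12} → SUM(stock)=155
  Garden: ids {14, 17, 22, 29, 41} → SUM(stock)=132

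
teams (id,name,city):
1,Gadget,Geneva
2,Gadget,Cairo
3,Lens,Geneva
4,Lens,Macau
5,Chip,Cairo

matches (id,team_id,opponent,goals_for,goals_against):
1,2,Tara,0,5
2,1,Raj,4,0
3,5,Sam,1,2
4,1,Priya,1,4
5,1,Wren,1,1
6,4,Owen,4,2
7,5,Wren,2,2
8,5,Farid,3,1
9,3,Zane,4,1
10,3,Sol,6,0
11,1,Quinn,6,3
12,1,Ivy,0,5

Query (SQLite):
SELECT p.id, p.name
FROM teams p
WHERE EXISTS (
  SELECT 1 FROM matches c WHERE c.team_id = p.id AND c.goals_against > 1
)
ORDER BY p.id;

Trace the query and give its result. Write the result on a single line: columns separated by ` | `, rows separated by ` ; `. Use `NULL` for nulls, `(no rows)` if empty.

1 | Gadget ; 2 | Gadget ; 4 | Lens ; 5 | Chip

For each teams row, check whether any matches with matching team_id has goals_against > 1.
Keep rows where that is true.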